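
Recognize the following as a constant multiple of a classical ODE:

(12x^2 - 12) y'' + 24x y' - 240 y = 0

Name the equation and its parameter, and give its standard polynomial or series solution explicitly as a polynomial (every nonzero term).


All three coefficients share the factor -12; dividing through by -12 gives  (1 - x^2) y'' - 2x y' + 20 y = 0.
This matches the Legendre equation (1 - x^2) y'' - 2x y' + n(n+1) y = 0 (note the -2x y' term) with n(n+1) = 20, so n = 4; the polynomial solution is P_4(x).
With y = sum_k a_k x^k, matching x^k gives (k+2)(k+1) a_{k+2} = [k(k+1) - n(n+1)] a_k = (k - 4)(k + 5) a_k. The right side vanishes at k = 4, so the series with the parity of 4 terminates at degree 4.
Standard normalization (P_n(1) = 1): leading coefficient (2n)!/(2^n (n!)^2) = 40320/(16*576) = 35/8, so a_4 = 35/8. Work downward with a_k = (k+1)(k+2) a_{k+2} / ((k - 4)(k + 5)):
  a_2 = (3)(4)(35/8) / ((2 - 4)(2 + 5)) = (105/2)/(-14) = -15/4
  a_0 = (1)(2)(-15/4) / ((0 - 4)(0 + 5)) = (-15/2)/(-20) = 3/8
Hence P_4(x) = 35 x^4/8 - 15 x^2/4 + 3/8.

P_4(x); series = 35 x^4/8 - 15 x^2/4 + 3/8


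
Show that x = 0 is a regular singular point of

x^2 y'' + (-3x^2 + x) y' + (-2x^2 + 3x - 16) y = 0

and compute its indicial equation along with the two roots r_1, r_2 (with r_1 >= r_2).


Divide by x^2 to reach normal form y'' + P_1(x) y' + P_2(x) y = 0 with P_1(x) = -3 + 1/x and P_2(x) = -2 + 3/x - 16/x^2.
x = 0 is a singular point because the y'-coefficient -3 + 1/x has a pole at x = 0 and the y-coefficient -2 + 3/x - 16/x^2 has a pole at x = 0.
It is a regular singular point because x P_1(x) = p(x) = 1 - 3x and x^2 P_2(x) = q(x) = -2x^2 + 3x - 16 are polynomials, hence analytic at x = 0.
p(0) = 1,  q(0) = -16.
Indicial equation: r(r-1) + p(0) r + q(0) = 0, i.e. r^2 + (p(0) - 1) r + q(0) = 0, i.e. r^2 - 16 = 0.
Discriminant: (0)^2 - 4(-16) = 64, so r = (0 ± 8)/2.
Solving: r_1 = 4, r_2 = -4.

indicial: r^2 - 16 = 0; roots r_1 = 4, r_2 = -4


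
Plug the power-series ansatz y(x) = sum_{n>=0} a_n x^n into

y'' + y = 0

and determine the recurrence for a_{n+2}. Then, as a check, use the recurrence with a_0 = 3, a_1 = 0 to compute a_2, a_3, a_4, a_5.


Substitute y = sum_n a_n x^n into y'' + (const) y = 0.
y''(x) = sum_{n>=0} (n+2)(n+1) a_{n+2} x^n.
The ODE becomes sum_n [(n+2)(n+1) a_{n+2} + 1 a_n] x^n = 0.
Setting each coefficient to zero gives the recurrence:
  (n+2)(n+1) a_{n+2} + 1 a_n = 0,
  a_{n+2} = -1 / ((n+1)(n+2)) a_n.

Check with a_0 = 3, a_1 = 0 (apply the recurrence for n = 0, 1, 2, 3): a_0 = 3, a_1 = 0, a_2 = -3/2, a_3 = 0, a_4 = 1/8, a_5 = 0.

a_{n+2} = -1/((n+1)(n+2)) * a_n; check: a_0 = 3, a_1 = 0, a_2 = -3/2, a_3 = 0, a_4 = 1/8, a_5 = 0


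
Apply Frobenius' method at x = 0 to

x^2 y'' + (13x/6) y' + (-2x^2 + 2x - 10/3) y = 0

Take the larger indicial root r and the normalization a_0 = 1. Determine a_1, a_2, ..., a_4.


Write in Frobenius form y'' + (p(x)/x) y' + (q(x)/x^2) y = 0:
  p(x) = 13/6,  q(x) = -2x^2 + 2x - 10/3.
Indicial equation: r(r-1) + (13/6) r + (-10/3) = 0 -> roots r_1 = 4/3, r_2 = -5/2.
Take r = r_1 = 4/3. Let y(x) = x^r sum_{n>=0} a_n x^n with a_0 = 1.
Substitute y = x^r sum a_n x^n and match x^{r+n}. The recurrence is
  D(n) a_n + 2 a_{n-1} - 2 a_{n-2} = 0,  where D(n) = (r+n)(r+n-1) + (13/6)(r+n) + (-10/3).
  a_n = [-2 a_{n-1} + 2 a_{n-2}] / D(n).
Since the indicial polynomial factors as (r - r_1)(r - r_2), D(n) = (r_1 + n - r_1)(r_1 + n - r_2) = n(n + 23/6).
Evaluating step by step (a_0 = 1):
  n = 1: D(1) = 1(1 + 23/6) = 29/6; numerator = -2(1) = -2; a_1 = (-2)/(29/6) = -12/29
  n = 2: D(2) = 2(2 + 23/6) = 35/3; numerator = -2(-12/29) + 2(1) = 82/29; a_2 = (82/29)/(35/3) = 246/1015
  n = 3: D(3) = 3(3 + 23/6) = 41/2; numerator = -2(246/1015) + 2(-12/29) = -1332/1015; a_3 = (-1332/1015)/(41/2) = -2664/41615
  n = 4: D(4) = 4(4 + 23/6) = 94/3; numerator = -2(-2664/41615) + 2(246/1015) = 5100/8323; a_4 = (5100/8323)/(94/3) = 7650/391181

r = 4/3; a_0 = 1; a_1 = -12/29; a_2 = 246/1015; a_3 = -2664/41615; a_4 = 7650/391181


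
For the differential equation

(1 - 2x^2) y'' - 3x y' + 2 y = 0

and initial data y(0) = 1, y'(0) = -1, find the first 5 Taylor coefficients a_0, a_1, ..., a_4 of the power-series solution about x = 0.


Ansatz: y(x) = sum_{n>=0} a_n x^n, so y'(x) = sum_{n>=1} n a_n x^(n-1) and y''(x) = sum_{n>=2} n(n-1) a_n x^(n-2).
Substitute into P(x) y'' + Q(x) y' + R(x) y = 0 with P(x) = 1 - 2x^2, Q(x) = -3x, R(x) = 2, and match powers of x.
Initial conditions: a_0 = 1, a_1 = -1.
Setting the coefficient of each power of x to zero and solving order by order (substituting the coefficients already found):
  x^0: 2 a_2 + 2 a_0 = 0  ->  2 a_2 = -2 a_0 = -2  ->  a_2 = -1
  x^1: 6 a_3 - a_1 = 0  ->  6 a_3 = a_1 = -1  ->  a_3 = -1/6
  x^2: 12 a_4 - 8 a_2 = 0  ->  12 a_4 = 8 a_2 = -8  ->  a_4 = -2/3
Truncated series: y(x) = 1 - x - x^2 - (1/6) x^3 - (2/3) x^4 + O(x^5).

a_0 = 1; a_1 = -1; a_2 = -1; a_3 = -1/6; a_4 = -2/3


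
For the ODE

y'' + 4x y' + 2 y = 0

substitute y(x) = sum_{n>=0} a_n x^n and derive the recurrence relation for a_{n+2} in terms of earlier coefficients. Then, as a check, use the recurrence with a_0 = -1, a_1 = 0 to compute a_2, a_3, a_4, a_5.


Substitute y = sum_n a_n x^n.
y''(x) has coefficient (n+2)(n+1) a_{n+2} at x^n;
4 x y'(x) has coefficient 4 n a_n at x^n (shift);
2 y(x) has coefficient 2 a_n at x^n.
Matching x^n: (n+2)(n+1) a_{n+2} + (4n + 2) a_n = 0.
Thus a_{n+2} = (-4n - 2) / ((n+1)(n+2)) * a_n.

Check with a_0 = -1, a_1 = 0 (apply the recurrence for n = 0, 1, 2, 3): a_0 = -1, a_1 = 0, a_2 = 1, a_3 = 0, a_4 = -5/6, a_5 = 0.

a_(n+2) = (-4n - 2) / ((n+1)(n+2)) * a_n; check: a_0 = -1, a_1 = 0, a_2 = 1, a_3 = 0, a_4 = -5/6, a_5 = 0


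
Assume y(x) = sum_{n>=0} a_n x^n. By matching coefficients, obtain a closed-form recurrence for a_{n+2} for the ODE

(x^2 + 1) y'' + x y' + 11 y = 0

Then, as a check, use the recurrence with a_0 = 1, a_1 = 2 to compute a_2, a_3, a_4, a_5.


Substitute y = sum_n a_n x^n.
(1 + 1 x^2) y'' contributes (n+2)(n+1) a_{n+2} + n(n-1) a_n at x^n.
x y'(x) contributes n a_n at x^n.
11 y(x) contributes 11 a_n at x^n.
Matching x^n: (n+2)(n+1) a_{n+2} + (n(n-1) + n + 11) a_n = 0.
Thus a_{n+2} = (-n(n-1) - n - 11) / ((n+1)(n+2)) * a_n.

Check with a_0 = 1, a_1 = 2 (apply the recurrence for n = 0, 1, 2, 3): a_0 = 1, a_1 = 2, a_2 = -11/2, a_3 = -4, a_4 = 55/8, a_5 = 4.

a_(n+2) = (-n(n-1) - n - 11) / ((n+1)(n+2)) * a_n; check: a_0 = 1, a_1 = 2, a_2 = -11/2, a_3 = -4, a_4 = 55/8, a_5 = 4


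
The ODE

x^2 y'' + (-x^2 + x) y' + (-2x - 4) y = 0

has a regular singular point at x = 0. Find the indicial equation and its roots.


Divide by x^2 to reach normal form y'' + P_1(x) y' + P_2(x) y = 0 with P_1(x) = -1 + 1/x and P_2(x) = -2/x - 4/x^2.
x = 0 is a singular point because the y'-coefficient -1 + 1/x has a pole at x = 0 and the y-coefficient -2/x - 4/x^2 has a pole at x = 0.
It is a regular singular point because x P_1(x) = p(x) = 1 - x and x^2 P_2(x) = q(x) = -2x - 4 are polynomials, hence analytic at x = 0.
p(0) = 1,  q(0) = -4.
Indicial equation: r(r-1) + p(0) r + q(0) = 0, i.e. r^2 + (p(0) - 1) r + q(0) = 0, i.e. r^2 - 4 = 0.
Discriminant: (0)^2 - 4(-4) = 16, so r = (0 ± 4)/2.
Solving: r_1 = 2, r_2 = -2.

indicial: r^2 - 4 = 0; roots r_1 = 2, r_2 = -2


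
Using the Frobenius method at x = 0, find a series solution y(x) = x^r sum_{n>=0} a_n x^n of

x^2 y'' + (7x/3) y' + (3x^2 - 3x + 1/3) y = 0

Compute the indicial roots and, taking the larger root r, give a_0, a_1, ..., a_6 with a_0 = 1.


Write in Frobenius form y'' + (p(x)/x) y' + (q(x)/x^2) y = 0:
  p(x) = 7/3,  q(x) = 3x^2 - 3x + 1/3.
Indicial equation: r(r-1) + (7/3) r + (1/3) = 0 -> roots r_1 = -1/3, r_2 = -1.
Take r = r_1 = -1/3. Let y(x) = x^r sum_{n>=0} a_n x^n with a_0 = 1.
Substitute y = x^r sum a_n x^n and match x^{r+n}. The recurrence is
  D(n) a_n - 3 a_{n-1} + 3 a_{n-2} = 0,  where D(n) = (r+n)(r+n-1) + (7/3)(r+n) + (1/3).
  a_n = [3 a_{n-1} - 3 a_{n-2}] / D(n).
Since the indicial polynomial factors as (r - r_1)(r - r_2), D(n) = (r_1 + n - r_1)(r_1 + n - r_2) = n(n + 2/3).
Evaluating step by step (a_0 = 1):
  n = 1: D(1) = 1(1 + 2/3) = 5/3; numerator = 3(1) = 3; a_1 = (3)/(5/3) = 9/5
  n = 2: D(2) = 2(2 + 2/3) = 16/3; numerator = 3(9/5) - 3(1) = 12/5; a_2 = (12/5)/(16/3) = 9/20
  n = 3: D(3) = 3(3 + 2/3) = 11; numerator = 3(9/20) - 3(9/5) = -81/20; a_3 = (-81/20)/(11) = -81/220
  n = 4: D(4) = 4(4 + 2/3) = 56/3; numerator = 3(-81/220) - 3(9/20) = -27/11; a_4 = (-27/11)/(56/3) = -81/616
  n = 5: D(5) = 5(5 + 2/3) = 85/3; numerator = 3(-81/616) - 3(-81/220) = 2187/3080; a_5 = (2187/3080)/(85/3) = 6561/261800
  n = 6: D(6) = 6(6 + 2/3) = 40; numerator = 3(6561/261800) - 3(-81/616) = 5589/11900; a_6 = (5589/11900)/(40) = 5589/476000

r = -1/3; a_0 = 1; a_1 = 9/5; a_2 = 9/20; a_3 = -81/220; a_4 = -81/616; a_5 = 6561/261800; a_6 = 5589/476000


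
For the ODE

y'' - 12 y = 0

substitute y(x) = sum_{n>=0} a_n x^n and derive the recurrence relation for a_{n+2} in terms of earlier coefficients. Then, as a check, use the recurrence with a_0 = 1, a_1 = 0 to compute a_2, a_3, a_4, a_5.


Substitute y = sum_n a_n x^n into y'' + (const) y = 0.
y''(x) = sum_{n>=0} (n+2)(n+1) a_{n+2} x^n.
The ODE becomes sum_n [(n+2)(n+1) a_{n+2} - 12 a_n] x^n = 0.
Setting each coefficient to zero gives the recurrence:
  (n+2)(n+1) a_{n+2} - 12 a_n = 0,
  a_{n+2} = 12 / ((n+1)(n+2)) a_n.

Check with a_0 = 1, a_1 = 0 (apply the recurrence for n = 0, 1, 2, 3): a_0 = 1, a_1 = 0, a_2 = 6, a_3 = 0, a_4 = 6, a_5 = 0.

a_{n+2} = 12/((n+1)(n+2)) * a_n; check: a_0 = 1, a_1 = 0, a_2 = 6, a_3 = 0, a_4 = 6, a_5 = 0


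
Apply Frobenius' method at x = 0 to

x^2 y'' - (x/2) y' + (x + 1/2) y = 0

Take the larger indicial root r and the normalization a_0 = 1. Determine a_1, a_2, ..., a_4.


Write in Frobenius form y'' + (p(x)/x) y' + (q(x)/x^2) y = 0:
  p(x) = -1/2,  q(x) = x + 1/2.
Indicial equation: r(r-1) + (-1/2) r + (1/2) = 0 -> roots r_1 = 1, r_2 = 1/2.
Take r = r_1 = 1. Let y(x) = x^r sum_{n>=0} a_n x^n with a_0 = 1.
Substitute y = x^r sum a_n x^n and match x^{r+n}. The recurrence is
  D(n) a_n + 1 a_{n-1} = 0,  where D(n) = (r+n)(r+n-1) + (-1/2)(r+n) + (1/2).
  a_n = -1 / D(n) * a_{n-1}.
Since the indicial polynomial factors as (r - r_1)(r - r_2), D(n) = (r_1 + n - r_1)(r_1 + n - r_2) = n(n + 1/2).
Evaluating step by step (a_0 = 1):
  n = 1: D(1) = 1(1 + 1/2) = 3/2; numerator = -1(1) = -1; a_1 = (-1)/(3/2) = -2/3
  n = 2: D(2) = 2(2 + 1/2) = 5; numerator = -1(-2/3) = 2/3; a_2 = (2/3)/(5) = 2/15
  n = 3: D(3) = 3(3 + 1/2) = 21/2; numerator = -1(2/15) = -2/15; a_3 = (-2/15)/(21/2) = -4/315
  n = 4: D(4) = 4(4 + 1/2) = 18; numerator = -1(-4/315) = 4/315; a_4 = (4/315)/(18) = 2/2835

r = 1; a_0 = 1; a_1 = -2/3; a_2 = 2/15; a_3 = -4/315; a_4 = 2/2835


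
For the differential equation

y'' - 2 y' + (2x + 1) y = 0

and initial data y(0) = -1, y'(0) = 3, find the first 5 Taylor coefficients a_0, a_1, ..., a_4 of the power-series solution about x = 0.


Ansatz: y(x) = sum_{n>=0} a_n x^n, so y'(x) = sum_{n>=1} n a_n x^(n-1) and y''(x) = sum_{n>=2} n(n-1) a_n x^(n-2).
Substitute into P(x) y'' + Q(x) y' + R(x) y = 0 with P(x) = 1, Q(x) = -2, R(x) = 2x + 1, and match powers of x.
Initial conditions: a_0 = -1, a_1 = 3.
Setting the coefficient of each power of x to zero and solving order by order (substituting the coefficients already found):
  x^0: 2 a_2 - 2 a_1 + a_0 = 0  ->  2 a_2 = 2 a_1 - a_0 = 7  ->  a_2 = 7/2
  x^1: 6 a_3 - 4 a_2 + a_1 + 2 a_0 = 0  ->  6 a_3 = 4 a_2 - a_1 - 2 a_0 = 13  ->  a_3 = 13/6
  x^2: 12 a_4 - 6 a_3 + a_2 + 2 a_1 = 0  ->  12 a_4 = 6 a_3 - a_2 - 2 a_1 = 7/2  ->  a_4 = 7/24
Truncated series: y(x) = -1 + 3 x + (7/2) x^2 + (13/6) x^3 + (7/24) x^4 + O(x^5).

a_0 = -1; a_1 = 3; a_2 = 7/2; a_3 = 13/6; a_4 = 7/24


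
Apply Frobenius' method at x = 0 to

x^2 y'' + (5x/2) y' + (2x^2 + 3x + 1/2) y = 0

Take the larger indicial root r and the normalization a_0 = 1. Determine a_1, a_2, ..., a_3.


Write in Frobenius form y'' + (p(x)/x) y' + (q(x)/x^2) y = 0:
  p(x) = 5/2,  q(x) = 2x^2 + 3x + 1/2.
Indicial equation: r(r-1) + (5/2) r + (1/2) = 0 -> roots r_1 = -1/2, r_2 = -1.
Take r = r_1 = -1/2. Let y(x) = x^r sum_{n>=0} a_n x^n with a_0 = 1.
Substitute y = x^r sum a_n x^n and match x^{r+n}. The recurrence is
  D(n) a_n + 3 a_{n-1} + 2 a_{n-2} = 0,  where D(n) = (r+n)(r+n-1) + (5/2)(r+n) + (1/2).
  a_n = [-3 a_{n-1} - 2 a_{n-2}] / D(n).
Since the indicial polynomial factors as (r - r_1)(r - r_2), D(n) = (r_1 + n - r_1)(r_1 + n - r_2) = n(n + 1/2).
Evaluating step by step (a_0 = 1):
  n = 1: D(1) = 1(1 + 1/2) = 3/2; numerator = -3(1) = -3; a_1 = (-3)/(3/2) = -2
  n = 2: D(2) = 2(2 + 1/2) = 5; numerator = -3(-2) - 2(1) = 4; a_2 = (4)/(5) = 4/5
  n = 3: D(3) = 3(3 + 1/2) = 21/2; numerator = -3(4/5) - 2(-2) = 8/5; a_3 = (8/5)/(21/2) = 16/105

r = -1/2; a_0 = 1; a_1 = -2; a_2 = 4/5; a_3 = 16/105


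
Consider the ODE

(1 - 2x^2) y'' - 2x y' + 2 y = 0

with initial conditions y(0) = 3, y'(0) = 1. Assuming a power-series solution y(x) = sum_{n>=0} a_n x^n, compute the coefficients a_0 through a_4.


Ansatz: y(x) = sum_{n>=0} a_n x^n, so y'(x) = sum_{n>=1} n a_n x^(n-1) and y''(x) = sum_{n>=2} n(n-1) a_n x^(n-2).
Substitute into P(x) y'' + Q(x) y' + R(x) y = 0 with P(x) = 1 - 2x^2, Q(x) = -2x, R(x) = 2, and match powers of x.
Initial conditions: a_0 = 3, a_1 = 1.
Setting the coefficient of each power of x to zero and solving order by order (substituting the coefficients already found):
  x^0: 2 a_2 + 2 a_0 = 0  ->  2 a_2 = -2 a_0 = -6  ->  a_2 = -3
  x^1: 6 a_3 = 0  ->  a_3 = 0
  x^2: 12 a_4 - 6 a_2 = 0  ->  12 a_4 = 6 a_2 = -18  ->  a_4 = -3/2
Truncated series: y(x) = 3 + x - 3 x^2 - (3/2) x^4 + O(x^5).

a_0 = 3; a_1 = 1; a_2 = -3; a_3 = 0; a_4 = -3/2


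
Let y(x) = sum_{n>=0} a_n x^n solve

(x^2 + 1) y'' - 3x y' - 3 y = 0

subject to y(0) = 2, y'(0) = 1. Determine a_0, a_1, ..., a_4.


Ansatz: y(x) = sum_{n>=0} a_n x^n, so y'(x) = sum_{n>=1} n a_n x^(n-1) and y''(x) = sum_{n>=2} n(n-1) a_n x^(n-2).
Substitute into P(x) y'' + Q(x) y' + R(x) y = 0 with P(x) = x^2 + 1, Q(x) = -3x, R(x) = -3, and match powers of x.
Initial conditions: a_0 = 2, a_1 = 1.
Setting the coefficient of each power of x to zero and solving order by order (substituting the coefficients already found):
  x^0: 2 a_2 - 3 a_0 = 0  ->  2 a_2 = 3 a_0 = 6  ->  a_2 = 3
  x^1: 6 a_3 - 6 a_1 = 0  ->  6 a_3 = 6 a_1 = 6  ->  a_3 = 1
  x^2: 12 a_4 - 7 a_2 = 0  ->  12 a_4 = 7 a_2 = 21  ->  a_4 = 7/4
Truncated series: y(x) = 2 + x + 3 x^2 + x^3 + (7/4) x^4 + O(x^5).

a_0 = 2; a_1 = 1; a_2 = 3; a_3 = 1; a_4 = 7/4


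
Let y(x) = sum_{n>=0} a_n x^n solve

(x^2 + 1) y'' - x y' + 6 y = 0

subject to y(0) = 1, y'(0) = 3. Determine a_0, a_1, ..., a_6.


Ansatz: y(x) = sum_{n>=0} a_n x^n, so y'(x) = sum_{n>=1} n a_n x^(n-1) and y''(x) = sum_{n>=2} n(n-1) a_n x^(n-2).
Substitute into P(x) y'' + Q(x) y' + R(x) y = 0 with P(x) = x^2 + 1, Q(x) = -x, R(x) = 6, and match powers of x.
Initial conditions: a_0 = 1, a_1 = 3.
Setting the coefficient of each power of x to zero and solving order by order (substituting the coefficients already found):
  x^0: 2 a_2 + 6 a_0 = 0  ->  2 a_2 = -6 a_0 = -6  ->  a_2 = -3
  x^1: 6 a_3 + 5 a_1 = 0  ->  6 a_3 = -5 a_1 = -15  ->  a_3 = -5/2
  x^2: 12 a_4 + 6 a_2 = 0  ->  12 a_4 = -6 a_2 = 18  ->  a_4 = 3/2
  x^3: 20 a_5 + 9 a_3 = 0  ->  20 a_5 = -9 a_3 = 45/2  ->  a_5 = 9/8
  x^4: 30 a_6 + 14 a_4 = 0  ->  30 a_6 = -14 a_4 = -21  ->  a_6 = -7/10
Truncated series: y(x) = 1 + 3 x - 3 x^2 - (5/2) x^3 + (3/2) x^4 + (9/8) x^5 - (7/10) x^6 + O(x^7).

a_0 = 1; a_1 = 3; a_2 = -3; a_3 = -5/2; a_4 = 3/2; a_5 = 9/8; a_6 = -7/10


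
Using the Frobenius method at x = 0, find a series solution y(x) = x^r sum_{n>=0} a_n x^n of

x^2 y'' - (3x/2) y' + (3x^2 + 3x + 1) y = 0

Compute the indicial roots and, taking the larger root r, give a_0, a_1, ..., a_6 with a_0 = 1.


Write in Frobenius form y'' + (p(x)/x) y' + (q(x)/x^2) y = 0:
  p(x) = -3/2,  q(x) = 3x^2 + 3x + 1.
Indicial equation: r(r-1) + (-3/2) r + (1) = 0 -> roots r_1 = 2, r_2 = 1/2.
Take r = r_1 = 2. Let y(x) = x^r sum_{n>=0} a_n x^n with a_0 = 1.
Substitute y = x^r sum a_n x^n and match x^{r+n}. The recurrence is
  D(n) a_n + 3 a_{n-1} + 3 a_{n-2} = 0,  where D(n) = (r+n)(r+n-1) + (-3/2)(r+n) + (1).
  a_n = [-3 a_{n-1} - 3 a_{n-2}] / D(n).
Since the indicial polynomial factors as (r - r_1)(r - r_2), D(n) = (r_1 + n - r_1)(r_1 + n - r_2) = n(n + 3/2).
Evaluating step by step (a_0 = 1):
  n = 1: D(1) = 1(1 + 3/2) = 5/2; numerator = -3(1) = -3; a_1 = (-3)/(5/2) = -6/5
  n = 2: D(2) = 2(2 + 3/2) = 7; numerator = -3(-6/5) - 3(1) = 3/5; a_2 = (3/5)/(7) = 3/35
  n = 3: D(3) = 3(3 + 3/2) = 27/2; numerator = -3(3/35) - 3(-6/5) = 117/35; a_3 = (117/35)/(27/2) = 26/105
  n = 4: D(4) = 4(4 + 3/2) = 22; numerator = -3(26/105) - 3(3/35) = -1; a_4 = (-1)/(22) = -1/22
  n = 5: D(5) = 5(5 + 3/2) = 65/2; numerator = -3(-1/22) - 3(26/105) = -467/770; a_5 = (-467/770)/(65/2) = -467/25025
  n = 6: D(6) = 6(6 + 3/2) = 45; numerator = -3(-467/25025) - 3(-1/22) = 9627/50050; a_6 = (9627/50050)/(45) = 3209/750750

r = 2; a_0 = 1; a_1 = -6/5; a_2 = 3/35; a_3 = 26/105; a_4 = -1/22; a_5 = -467/25025; a_6 = 3209/750750


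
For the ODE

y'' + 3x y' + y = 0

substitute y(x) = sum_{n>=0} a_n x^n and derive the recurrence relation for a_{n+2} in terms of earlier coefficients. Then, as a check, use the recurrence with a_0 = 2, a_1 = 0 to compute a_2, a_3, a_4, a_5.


Substitute y = sum_n a_n x^n.
y''(x) has coefficient (n+2)(n+1) a_{n+2} at x^n;
3 x y'(x) has coefficient 3 n a_n at x^n (shift);
y(x) has coefficient 1 a_n at x^n.
Matching x^n: (n+2)(n+1) a_{n+2} + (3n + 1) a_n = 0.
Thus a_{n+2} = (-3n - 1) / ((n+1)(n+2)) * a_n.

Check with a_0 = 2, a_1 = 0 (apply the recurrence for n = 0, 1, 2, 3): a_0 = 2, a_1 = 0, a_2 = -1, a_3 = 0, a_4 = 7/12, a_5 = 0.

a_(n+2) = (-3n - 1) / ((n+1)(n+2)) * a_n; check: a_0 = 2, a_1 = 0, a_2 = -1, a_3 = 0, a_4 = 7/12, a_5 = 0


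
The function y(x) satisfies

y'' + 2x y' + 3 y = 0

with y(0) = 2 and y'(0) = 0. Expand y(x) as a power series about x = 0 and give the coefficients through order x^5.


Ansatz: y(x) = sum_{n>=0} a_n x^n, so y'(x) = sum_{n>=1} n a_n x^(n-1) and y''(x) = sum_{n>=2} n(n-1) a_n x^(n-2).
Substitute into P(x) y'' + Q(x) y' + R(x) y = 0 with P(x) = 1, Q(x) = 2x, R(x) = 3, and match powers of x.
Initial conditions: a_0 = 2, a_1 = 0.
Setting the coefficient of each power of x to zero and solving order by order (substituting the coefficients already found):
  x^0: 2 a_2 + 3 a_0 = 0  ->  2 a_2 = -3 a_0 = -6  ->  a_2 = -3
  x^1: 6 a_3 + 5 a_1 = 0  ->  6 a_3 = -5 a_1 = 0  ->  a_3 = 0
  x^2: 12 a_4 + 7 a_2 = 0  ->  12 a_4 = -7 a_2 = 21  ->  a_4 = 7/4
  x^3: 20 a_5 + 9 a_3 = 0  ->  20 a_5 = -9 a_3 = 0  ->  a_5 = 0
Truncated series: y(x) = 2 - 3 x^2 + (7/4) x^4 + O(x^6).

a_0 = 2; a_1 = 0; a_2 = -3; a_3 = 0; a_4 = 7/4; a_5 = 0


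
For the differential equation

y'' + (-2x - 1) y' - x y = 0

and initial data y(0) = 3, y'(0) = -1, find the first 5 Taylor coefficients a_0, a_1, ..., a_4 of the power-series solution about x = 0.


Ansatz: y(x) = sum_{n>=0} a_n x^n, so y'(x) = sum_{n>=1} n a_n x^(n-1) and y''(x) = sum_{n>=2} n(n-1) a_n x^(n-2).
Substitute into P(x) y'' + Q(x) y' + R(x) y = 0 with P(x) = 1, Q(x) = -2x - 1, R(x) = -x, and match powers of x.
Initial conditions: a_0 = 3, a_1 = -1.
Setting the coefficient of each power of x to zero and solving order by order (substituting the coefficients already found):
  x^0: 2 a_2 - a_1 = 0  ->  2 a_2 = a_1 = -1  ->  a_2 = -1/2
  x^1: 6 a_3 - 2 a_2 - 2 a_1 - a_0 = 0  ->  6 a_3 = 2 a_2 + 2 a_1 + a_0 = 0  ->  a_3 = 0
  x^2: 12 a_4 - 3 a_3 - 4 a_2 - a_1 = 0  ->  12 a_4 = 3 a_3 + 4 a_2 + a_1 = -3  ->  a_4 = -1/4
Truncated series: y(x) = 3 - x - (1/2) x^2 - (1/4) x^4 + O(x^5).

a_0 = 3; a_1 = -1; a_2 = -1/2; a_3 = 0; a_4 = -1/4


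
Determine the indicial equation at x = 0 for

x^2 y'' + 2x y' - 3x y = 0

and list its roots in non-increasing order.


Divide by x^2 to reach normal form y'' + P_1(x) y' + P_2(x) y = 0 with P_1(x) = 2/x and P_2(x) = -3/x.
x = 0 is a singular point because the y'-coefficient 2/x has a pole at x = 0 and the y-coefficient -3/x has a pole at x = 0.
It is a regular singular point because x P_1(x) = p(x) = 2 and x^2 P_2(x) = q(x) = -3x are polynomials, hence analytic at x = 0.
p(0) = 2,  q(0) = 0.
Indicial equation: r(r-1) + p(0) r + q(0) = 0, i.e. r^2 + (p(0) - 1) r + q(0) = 0, i.e. r^2 + 1 r = 0.
Discriminant: (1)^2 - 4(0) = 1, so r = (-1 ± 1)/2.
Solving: r_1 = 0, r_2 = -1.

indicial: r^2 + 1 r = 0; roots r_1 = 0, r_2 = -1


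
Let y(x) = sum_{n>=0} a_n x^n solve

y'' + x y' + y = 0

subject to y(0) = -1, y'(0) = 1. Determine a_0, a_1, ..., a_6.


Ansatz: y(x) = sum_{n>=0} a_n x^n, so y'(x) = sum_{n>=1} n a_n x^(n-1) and y''(x) = sum_{n>=2} n(n-1) a_n x^(n-2).
Substitute into P(x) y'' + Q(x) y' + R(x) y = 0 with P(x) = 1, Q(x) = x, R(x) = 1, and match powers of x.
Initial conditions: a_0 = -1, a_1 = 1.
Setting the coefficient of each power of x to zero and solving order by order (substituting the coefficients already found):
  x^0: 2 a_2 + a_0 = 0  ->  2 a_2 = -a_0 = 1  ->  a_2 = 1/2
  x^1: 6 a_3 + 2 a_1 = 0  ->  6 a_3 = -2 a_1 = -2  ->  a_3 = -1/3
  x^2: 12 a_4 + 3 a_2 = 0  ->  12 a_4 = -3 a_2 = -3/2  ->  a_4 = -1/8
  x^3: 20 a_5 + 4 a_3 = 0  ->  20 a_5 = -4 a_3 = 4/3  ->  a_5 = 1/15
  x^4: 30 a_6 + 5 a_4 = 0  ->  30 a_6 = -5 a_4 = 5/8  ->  a_6 = 1/48
Truncated series: y(x) = -1 + x + (1/2) x^2 - (1/3) x^3 - (1/8) x^4 + (1/15) x^5 + (1/48) x^6 + O(x^7).

a_0 = -1; a_1 = 1; a_2 = 1/2; a_3 = -1/3; a_4 = -1/8; a_5 = 1/15; a_6 = 1/48


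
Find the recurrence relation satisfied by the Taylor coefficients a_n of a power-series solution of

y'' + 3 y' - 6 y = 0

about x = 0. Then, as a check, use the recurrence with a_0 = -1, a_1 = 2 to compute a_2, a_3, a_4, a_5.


Substitute y = sum_n a_n x^n.
y''(x) has coefficient (n+2)(n+1) a_{n+2} at x^n;
3 y'(x) has coefficient 3 (n+1) a_{n+1} at x^n;
-6 y(x) has coefficient -6 a_n at x^n.
Matching x^n: (n+2)(n+1) a_{n+2} + 3 (n+1) a_{n+1} - 6 a_n = 0.
Thus a_{n+2} = [-3 (n+1) a_{n+1} + 6 a_n] / ((n+1)(n+2)).

Check with a_0 = -1, a_1 = 2 (apply the recurrence for n = 0, 1, 2, 3): a_0 = -1, a_1 = 2, a_2 = -6, a_3 = 8, a_4 = -9, a_5 = 39/5.

a_(n+2) = [-3 (n+1) a_(n+1) + 6 a_n] / ((n+1)(n+2)); check: a_0 = -1, a_1 = 2, a_2 = -6, a_3 = 8, a_4 = -9, a_5 = 39/5


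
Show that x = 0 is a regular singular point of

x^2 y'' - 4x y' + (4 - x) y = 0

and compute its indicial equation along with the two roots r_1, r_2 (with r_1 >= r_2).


Divide by x^2 to reach normal form y'' + P_1(x) y' + P_2(x) y = 0 with P_1(x) = -4/x and P_2(x) = -1/x + 4/x^2.
x = 0 is a singular point because the y'-coefficient -4/x has a pole at x = 0 and the y-coefficient -1/x + 4/x^2 has a pole at x = 0.
It is a regular singular point because x P_1(x) = p(x) = -4 and x^2 P_2(x) = q(x) = 4 - x are polynomials, hence analytic at x = 0.
p(0) = -4,  q(0) = 4.
Indicial equation: r(r-1) + p(0) r + q(0) = 0, i.e. r^2 + (p(0) - 1) r + q(0) = 0, i.e. r^2 - 5 r + 4 = 0.
Discriminant: (-5)^2 - 4(4) = 9, so r = (5 ± 3)/2.
Solving: r_1 = 4, r_2 = 1.

indicial: r^2 - 5 r + 4 = 0; roots r_1 = 4, r_2 = 1


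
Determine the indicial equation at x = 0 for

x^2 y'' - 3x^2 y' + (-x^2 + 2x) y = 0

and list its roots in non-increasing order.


Divide by x^2 to reach normal form y'' + P_1(x) y' + P_2(x) y = 0 with P_1(x) = -3 and P_2(x) = -1 + 2/x.
x = 0 is a singular point because the y-coefficient -1 + 2/x has a pole at x = 0.
It is a regular singular point because x P_1(x) = p(x) = -3x and x^2 P_2(x) = q(x) = -x^2 + 2x are polynomials, hence analytic at x = 0.
p(0) = 0,  q(0) = 0.
Indicial equation: r(r-1) + p(0) r + q(0) = 0, i.e. r^2 + (p(0) - 1) r + q(0) = 0, i.e. r^2 - 1 r = 0.
Discriminant: (-1)^2 - 4(0) = 1, so r = (1 ± 1)/2.
Solving: r_1 = 1, r_2 = 0.

indicial: r^2 - 1 r = 0; roots r_1 = 1, r_2 = 0


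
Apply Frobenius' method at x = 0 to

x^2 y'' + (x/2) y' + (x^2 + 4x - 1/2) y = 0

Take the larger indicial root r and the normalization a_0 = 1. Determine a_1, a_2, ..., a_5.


Write in Frobenius form y'' + (p(x)/x) y' + (q(x)/x^2) y = 0:
  p(x) = 1/2,  q(x) = x^2 + 4x - 1/2.
Indicial equation: r(r-1) + (1/2) r + (-1/2) = 0 -> roots r_1 = 1, r_2 = -1/2.
Take r = r_1 = 1. Let y(x) = x^r sum_{n>=0} a_n x^n with a_0 = 1.
Substitute y = x^r sum a_n x^n and match x^{r+n}. The recurrence is
  D(n) a_n + 4 a_{n-1} + 1 a_{n-2} = 0,  where D(n) = (r+n)(r+n-1) + (1/2)(r+n) + (-1/2).
  a_n = [-4 a_{n-1} - 1 a_{n-2}] / D(n).
Since the indicial polynomial factors as (r - r_1)(r - r_2), D(n) = (r_1 + n - r_1)(r_1 + n - r_2) = n(n + 3/2).
Evaluating step by step (a_0 = 1):
  n = 1: D(1) = 1(1 + 3/2) = 5/2; numerator = -4(1) = -4; a_1 = (-4)/(5/2) = -8/5
  n = 2: D(2) = 2(2 + 3/2) = 7; numerator = -4(-8/5) - 1(1) = 27/5; a_2 = (27/5)/(7) = 27/35
  n = 3: D(3) = 3(3 + 3/2) = 27/2; numerator = -4(27/35) - 1(-8/5) = -52/35; a_3 = (-52/35)/(27/2) = -104/945
  n = 4: D(4) = 4(4 + 3/2) = 22; numerator = -4(-104/945) - 1(27/35) = -313/945; a_4 = (-313/945)/(22) = -313/20790
  n = 5: D(5) = 5(5 + 3/2) = 65/2; numerator = -4(-313/20790) - 1(-104/945) = 118/693; a_5 = (118/693)/(65/2) = 236/45045

r = 1; a_0 = 1; a_1 = -8/5; a_2 = 27/35; a_3 = -104/945; a_4 = -313/20790; a_5 = 236/45045


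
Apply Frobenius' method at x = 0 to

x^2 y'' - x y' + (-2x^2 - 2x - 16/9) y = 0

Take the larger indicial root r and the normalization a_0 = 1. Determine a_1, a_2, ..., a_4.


Write in Frobenius form y'' + (p(x)/x) y' + (q(x)/x^2) y = 0:
  p(x) = -1,  q(x) = -2x^2 - 2x - 16/9.
Indicial equation: r(r-1) + (-1) r + (-16/9) = 0 -> roots r_1 = 8/3, r_2 = -2/3.
Take r = r_1 = 8/3. Let y(x) = x^r sum_{n>=0} a_n x^n with a_0 = 1.
Substitute y = x^r sum a_n x^n and match x^{r+n}. The recurrence is
  D(n) a_n - 2 a_{n-1} - 2 a_{n-2} = 0,  where D(n) = (r+n)(r+n-1) + (-1)(r+n) + (-16/9).
  a_n = [2 a_{n-1} + 2 a_{n-2}] / D(n).
Since the indicial polynomial factors as (r - r_1)(r - r_2), D(n) = (r_1 + n - r_1)(r_1 + n - r_2) = n(n + 10/3).
Evaluating step by step (a_0 = 1):
  n = 1: D(1) = 1(1 + 10/3) = 13/3; numerator = 2(1) = 2; a_1 = (2)/(13/3) = 6/13
  n = 2: D(2) = 2(2 + 10/3) = 32/3; numerator = 2(6/13) + 2(1) = 38/13; a_2 = (38/13)/(32/3) = 57/208
  n = 3: D(3) = 3(3 + 10/3) = 19; numerator = 2(57/208) + 2(6/13) = 153/104; a_3 = (153/104)/(19) = 153/1976
  n = 4: D(4) = 4(4 + 10/3) = 88/3; numerator = 2(153/1976) + 2(57/208) = 1389/1976; a_4 = (1389/1976)/(88/3) = 4167/173888

r = 8/3; a_0 = 1; a_1 = 6/13; a_2 = 57/208; a_3 = 153/1976; a_4 = 4167/173888


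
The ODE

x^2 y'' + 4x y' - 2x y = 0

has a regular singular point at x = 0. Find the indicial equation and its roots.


Divide by x^2 to reach normal form y'' + P_1(x) y' + P_2(x) y = 0 with P_1(x) = 4/x and P_2(x) = -2/x.
x = 0 is a singular point because the y'-coefficient 4/x has a pole at x = 0 and the y-coefficient -2/x has a pole at x = 0.
It is a regular singular point because x P_1(x) = p(x) = 4 and x^2 P_2(x) = q(x) = -2x are polynomials, hence analytic at x = 0.
p(0) = 4,  q(0) = 0.
Indicial equation: r(r-1) + p(0) r + q(0) = 0, i.e. r^2 + (p(0) - 1) r + q(0) = 0, i.e. r^2 + 3 r = 0.
Discriminant: (3)^2 - 4(0) = 9, so r = (-3 ± 3)/2.
Solving: r_1 = 0, r_2 = -3.

indicial: r^2 + 3 r = 0; roots r_1 = 0, r_2 = -3


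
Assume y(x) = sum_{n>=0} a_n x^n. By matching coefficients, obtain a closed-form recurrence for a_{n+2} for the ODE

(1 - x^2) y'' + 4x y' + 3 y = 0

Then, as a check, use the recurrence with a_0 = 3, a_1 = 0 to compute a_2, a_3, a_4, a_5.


Substitute y = sum_n a_n x^n.
(1 - 1 x^2) y'' contributes (n+2)(n+1) a_{n+2} - n(n-1) a_n at x^n.
4 x y'(x) contributes 4 n a_n at x^n.
3 y(x) contributes 3 a_n at x^n.
Matching x^n: (n+2)(n+1) a_{n+2} + (-n(n-1) + 4 n + 3) a_n = 0.
Thus a_{n+2} = (n(n-1) - 4 n - 3) / ((n+1)(n+2)) * a_n.

Check with a_0 = 3, a_1 = 0 (apply the recurrence for n = 0, 1, 2, 3): a_0 = 3, a_1 = 0, a_2 = -9/2, a_3 = 0, a_4 = 27/8, a_5 = 0.

a_(n+2) = (n(n-1) - 4 n - 3) / ((n+1)(n+2)) * a_n; check: a_0 = 3, a_1 = 0, a_2 = -9/2, a_3 = 0, a_4 = 27/8, a_5 = 0


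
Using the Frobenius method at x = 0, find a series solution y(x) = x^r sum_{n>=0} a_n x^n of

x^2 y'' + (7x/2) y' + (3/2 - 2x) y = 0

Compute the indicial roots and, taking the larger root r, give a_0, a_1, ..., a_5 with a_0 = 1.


Write in Frobenius form y'' + (p(x)/x) y' + (q(x)/x^2) y = 0:
  p(x) = 7/2,  q(x) = 3/2 - 2x.
Indicial equation: r(r-1) + (7/2) r + (3/2) = 0 -> roots r_1 = -1, r_2 = -3/2.
Take r = r_1 = -1. Let y(x) = x^r sum_{n>=0} a_n x^n with a_0 = 1.
Substitute y = x^r sum a_n x^n and match x^{r+n}. The recurrence is
  D(n) a_n - 2 a_{n-1} = 0,  where D(n) = (r+n)(r+n-1) + (7/2)(r+n) + (3/2).
  a_n = 2 / D(n) * a_{n-1}.
Since the indicial polynomial factors as (r - r_1)(r - r_2), D(n) = (r_1 + n - r_1)(r_1 + n - r_2) = n(n + 1/2).
Evaluating step by step (a_0 = 1):
  n = 1: D(1) = 1(1 + 1/2) = 3/2; numerator = 2(1) = 2; a_1 = (2)/(3/2) = 4/3
  n = 2: D(2) = 2(2 + 1/2) = 5; numerator = 2(4/3) = 8/3; a_2 = (8/3)/(5) = 8/15
  n = 3: D(3) = 3(3 + 1/2) = 21/2; numerator = 2(8/15) = 16/15; a_3 = (16/15)/(21/2) = 32/315
  n = 4: D(4) = 4(4 + 1/2) = 18; numerator = 2(32/315) = 64/315; a_4 = (64/315)/(18) = 32/2835
  n = 5: D(5) = 5(5 + 1/2) = 55/2; numerator = 2(32/2835) = 64/2835; a_5 = (64/2835)/(55/2) = 128/155925

r = -1; a_0 = 1; a_1 = 4/3; a_2 = 8/15; a_3 = 32/315; a_4 = 32/2835; a_5 = 128/155925


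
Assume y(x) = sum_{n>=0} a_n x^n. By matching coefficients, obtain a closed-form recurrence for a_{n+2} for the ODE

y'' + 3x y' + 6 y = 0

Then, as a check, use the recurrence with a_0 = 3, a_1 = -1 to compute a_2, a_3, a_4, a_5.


Substitute y = sum_n a_n x^n.
y''(x) has coefficient (n+2)(n+1) a_{n+2} at x^n;
3 x y'(x) has coefficient 3 n a_n at x^n (shift);
6 y(x) has coefficient 6 a_n at x^n.
Matching x^n: (n+2)(n+1) a_{n+2} + (3n + 6) a_n = 0.
Thus a_{n+2} = (-3n - 6) / ((n+1)(n+2)) * a_n.

Check with a_0 = 3, a_1 = -1 (apply the recurrence for n = 0, 1, 2, 3): a_0 = 3, a_1 = -1, a_2 = -9, a_3 = 3/2, a_4 = 9, a_5 = -9/8.

a_(n+2) = (-3n - 6) / ((n+1)(n+2)) * a_n; check: a_0 = 3, a_1 = -1, a_2 = -9, a_3 = 3/2, a_4 = 9, a_5 = -9/8


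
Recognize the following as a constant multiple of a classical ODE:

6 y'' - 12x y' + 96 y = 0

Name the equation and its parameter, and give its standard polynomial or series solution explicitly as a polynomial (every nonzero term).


All three coefficients share the factor 6; dividing through by 6 gives  y'' - 2x y' + 16 y = 0.
This matches the Hermite equation y'' - 2x y' + 2n y = 0 with 2n = 16, so n = 8; the polynomial solution is H_8(x).
With y = sum_k a_k x^k, matching x^k gives (k+2)(k+1) a_{k+2} = 2(k - n) a_k = 2(k - 8) a_k. The right side vanishes at k = 8, so the series with the parity of 8 terminates at degree 8.
Standard normalization: leading coefficient of H_n is 2^n, so a_8 = 2^8 = 256. Work downward with a_k = (k+1)(k+2) a_{k+2} / (2(k - n)):
  a_6 = (7)(8)(256) / (2(6 - 8)) = 14336/(-4) = -3584
  a_4 = (5)(6)(-3584) / (2(4 - 8)) = -107520/(-8) = 13440
  a_2 = (3)(4)(13440) / (2(2 - 8)) = 161280/(-12) = -13440
  a_0 = (1)(2)(-13440) / (2(0 - 8)) = -26880/(-16) = 1680
Hence H_8(x) = 256 x^8 - 3584 x^6 + 13440 x^4 - 13440 x^2 + 1680.

H_8(x); series = 256 x^8 - 3584 x^6 + 13440 x^4 - 13440 x^2 + 1680


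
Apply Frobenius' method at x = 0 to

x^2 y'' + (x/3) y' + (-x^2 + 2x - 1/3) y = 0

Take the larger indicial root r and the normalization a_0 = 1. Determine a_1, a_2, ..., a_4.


Write in Frobenius form y'' + (p(x)/x) y' + (q(x)/x^2) y = 0:
  p(x) = 1/3,  q(x) = -x^2 + 2x - 1/3.
Indicial equation: r(r-1) + (1/3) r + (-1/3) = 0 -> roots r_1 = 1, r_2 = -1/3.
Take r = r_1 = 1. Let y(x) = x^r sum_{n>=0} a_n x^n with a_0 = 1.
Substitute y = x^r sum a_n x^n and match x^{r+n}. The recurrence is
  D(n) a_n + 2 a_{n-1} - 1 a_{n-2} = 0,  where D(n) = (r+n)(r+n-1) + (1/3)(r+n) + (-1/3).
  a_n = [-2 a_{n-1} + 1 a_{n-2}] / D(n).
Since the indicial polynomial factors as (r - r_1)(r - r_2), D(n) = (r_1 + n - r_1)(r_1 + n - r_2) = n(n + 4/3).
Evaluating step by step (a_0 = 1):
  n = 1: D(1) = 1(1 + 4/3) = 7/3; numerator = -2(1) = -2; a_1 = (-2)/(7/3) = -6/7
  n = 2: D(2) = 2(2 + 4/3) = 20/3; numerator = -2(-6/7) + 1(1) = 19/7; a_2 = (19/7)/(20/3) = 57/140
  n = 3: D(3) = 3(3 + 4/3) = 13; numerator = -2(57/140) + 1(-6/7) = -117/70; a_3 = (-117/70)/(13) = -9/70
  n = 4: D(4) = 4(4 + 4/3) = 64/3; numerator = -2(-9/70) + 1(57/140) = 93/140; a_4 = (93/140)/(64/3) = 279/8960

r = 1; a_0 = 1; a_1 = -6/7; a_2 = 57/140; a_3 = -9/70; a_4 = 279/8960


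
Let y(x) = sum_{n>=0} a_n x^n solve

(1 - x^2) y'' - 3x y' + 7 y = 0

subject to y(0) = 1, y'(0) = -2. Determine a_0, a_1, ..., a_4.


Ansatz: y(x) = sum_{n>=0} a_n x^n, so y'(x) = sum_{n>=1} n a_n x^(n-1) and y''(x) = sum_{n>=2} n(n-1) a_n x^(n-2).
Substitute into P(x) y'' + Q(x) y' + R(x) y = 0 with P(x) = 1 - x^2, Q(x) = -3x, R(x) = 7, and match powers of x.
Initial conditions: a_0 = 1, a_1 = -2.
Setting the coefficient of each power of x to zero and solving order by order (substituting the coefficients already found):
  x^0: 2 a_2 + 7 a_0 = 0  ->  2 a_2 = -7 a_0 = -7  ->  a_2 = -7/2
  x^1: 6 a_3 + 4 a_1 = 0  ->  6 a_3 = -4 a_1 = 8  ->  a_3 = 4/3
  x^2: 12 a_4 - a_2 = 0  ->  12 a_4 = a_2 = -7/2  ->  a_4 = -7/24
Truncated series: y(x) = 1 - 2 x - (7/2) x^2 + (4/3) x^3 - (7/24) x^4 + O(x^5).

a_0 = 1; a_1 = -2; a_2 = -7/2; a_3 = 4/3; a_4 = -7/24


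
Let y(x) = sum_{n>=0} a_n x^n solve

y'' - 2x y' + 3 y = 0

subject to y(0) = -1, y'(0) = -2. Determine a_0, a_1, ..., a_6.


Ansatz: y(x) = sum_{n>=0} a_n x^n, so y'(x) = sum_{n>=1} n a_n x^(n-1) and y''(x) = sum_{n>=2} n(n-1) a_n x^(n-2).
Substitute into P(x) y'' + Q(x) y' + R(x) y = 0 with P(x) = 1, Q(x) = -2x, R(x) = 3, and match powers of x.
Initial conditions: a_0 = -1, a_1 = -2.
Setting the coefficient of each power of x to zero and solving order by order (substituting the coefficients already found):
  x^0: 2 a_2 + 3 a_0 = 0  ->  2 a_2 = -3 a_0 = 3  ->  a_2 = 3/2
  x^1: 6 a_3 + a_1 = 0  ->  6 a_3 = -a_1 = 2  ->  a_3 = 1/3
  x^2: 12 a_4 - a_2 = 0  ->  12 a_4 = a_2 = 3/2  ->  a_4 = 1/8
  x^3: 20 a_5 - 3 a_3 = 0  ->  20 a_5 = 3 a_3 = 1  ->  a_5 = 1/20
  x^4: 30 a_6 - 5 a_4 = 0  ->  30 a_6 = 5 a_4 = 5/8  ->  a_6 = 1/48
Truncated series: y(x) = -1 - 2 x + (3/2) x^2 + (1/3) x^3 + (1/8) x^4 + (1/20) x^5 + (1/48) x^6 + O(x^7).

a_0 = -1; a_1 = -2; a_2 = 3/2; a_3 = 1/3; a_4 = 1/8; a_5 = 1/20; a_6 = 1/48


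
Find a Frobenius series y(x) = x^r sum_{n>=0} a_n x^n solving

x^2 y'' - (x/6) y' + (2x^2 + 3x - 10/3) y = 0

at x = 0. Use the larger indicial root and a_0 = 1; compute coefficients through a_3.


Write in Frobenius form y'' + (p(x)/x) y' + (q(x)/x^2) y = 0:
  p(x) = -1/6,  q(x) = 2x^2 + 3x - 10/3.
Indicial equation: r(r-1) + (-1/6) r + (-10/3) = 0 -> roots r_1 = 5/2, r_2 = -4/3.
Take r = r_1 = 5/2. Let y(x) = x^r sum_{n>=0} a_n x^n with a_0 = 1.
Substitute y = x^r sum a_n x^n and match x^{r+n}. The recurrence is
  D(n) a_n + 3 a_{n-1} + 2 a_{n-2} = 0,  where D(n) = (r+n)(r+n-1) + (-1/6)(r+n) + (-10/3).
  a_n = [-3 a_{n-1} - 2 a_{n-2}] / D(n).
Since the indicial polynomial factors as (r - r_1)(r - r_2), D(n) = (r_1 + n - r_1)(r_1 + n - r_2) = n(n + 23/6).
Evaluating step by step (a_0 = 1):
  n = 1: D(1) = 1(1 + 23/6) = 29/6; numerator = -3(1) = -3; a_1 = (-3)/(29/6) = -18/29
  n = 2: D(2) = 2(2 + 23/6) = 35/3; numerator = -3(-18/29) - 2(1) = -4/29; a_2 = (-4/29)/(35/3) = -12/1015
  n = 3: D(3) = 3(3 + 23/6) = 41/2; numerator = -3(-12/1015) - 2(-18/29) = 1296/1015; a_3 = (1296/1015)/(41/2) = 2592/41615

r = 5/2; a_0 = 1; a_1 = -18/29; a_2 = -12/1015; a_3 = 2592/41615


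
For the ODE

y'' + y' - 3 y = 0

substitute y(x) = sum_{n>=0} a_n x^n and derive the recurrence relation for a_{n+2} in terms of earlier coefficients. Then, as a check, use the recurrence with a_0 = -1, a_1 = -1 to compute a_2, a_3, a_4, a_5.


Substitute y = sum_n a_n x^n.
y''(x) has coefficient (n+2)(n+1) a_{n+2} at x^n;
y'(x) has coefficient (n+1) a_{n+1} at x^n;
-3 y(x) has coefficient -3 a_n at x^n.
Matching x^n: (n+2)(n+1) a_{n+2} + (n+1) a_{n+1} - 3 a_n = 0.
Thus a_{n+2} = [-(n+1) a_{n+1} + 3 a_n] / ((n+1)(n+2)).

Check with a_0 = -1, a_1 = -1 (apply the recurrence for n = 0, 1, 2, 3): a_0 = -1, a_1 = -1, a_2 = -1, a_3 = -1/6, a_4 = -5/24, a_5 = 1/60.

a_(n+2) = [-(n+1) a_(n+1) + 3 a_n] / ((n+1)(n+2)); check: a_0 = -1, a_1 = -1, a_2 = -1, a_3 = -1/6, a_4 = -5/24, a_5 = 1/60


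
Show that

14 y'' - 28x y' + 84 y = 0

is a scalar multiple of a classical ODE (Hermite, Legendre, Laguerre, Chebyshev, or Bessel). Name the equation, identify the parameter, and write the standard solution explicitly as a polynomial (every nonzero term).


All three coefficients share the factor 14; dividing through by 14 gives  y'' - 2x y' + 6 y = 0.
This matches the Hermite equation y'' - 2x y' + 2n y = 0 with 2n = 6, so n = 3; the polynomial solution is H_3(x).
With y = sum_k a_k x^k, matching x^k gives (k+2)(k+1) a_{k+2} = 2(k - n) a_k = 2(k - 3) a_k. The right side vanishes at k = 3, so the series with the parity of 3 terminates at degree 3.
Standard normalization: leading coefficient of H_n is 2^n, so a_3 = 2^3 = 8. Work downward with a_k = (k+1)(k+2) a_{k+2} / (2(k - n)):
  a_1 = (2)(3)(8) / (2(1 - 3)) = 48/(-4) = -12
Hence H_3(x) = 8 x^3 - 12 x.

H_3(x); series = 8 x^3 - 12 x


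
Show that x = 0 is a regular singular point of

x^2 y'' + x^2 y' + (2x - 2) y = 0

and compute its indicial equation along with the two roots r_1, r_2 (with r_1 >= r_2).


Divide by x^2 to reach normal form y'' + P_1(x) y' + P_2(x) y = 0 with P_1(x) = 1 and P_2(x) = 2/x - 2/x^2.
x = 0 is a singular point because the y-coefficient 2/x - 2/x^2 has a pole at x = 0.
It is a regular singular point because x P_1(x) = p(x) = x and x^2 P_2(x) = q(x) = 2x - 2 are polynomials, hence analytic at x = 0.
p(0) = 0,  q(0) = -2.
Indicial equation: r(r-1) + p(0) r + q(0) = 0, i.e. r^2 + (p(0) - 1) r + q(0) = 0, i.e. r^2 - 1 r - 2 = 0.
Discriminant: (-1)^2 - 4(-2) = 9, so r = (1 ± 3)/2.
Solving: r_1 = 2, r_2 = -1.

indicial: r^2 - 1 r - 2 = 0; roots r_1 = 2, r_2 = -1


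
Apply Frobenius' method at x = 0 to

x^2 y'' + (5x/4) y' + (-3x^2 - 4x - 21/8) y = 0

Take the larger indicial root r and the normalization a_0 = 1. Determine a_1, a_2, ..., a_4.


Write in Frobenius form y'' + (p(x)/x) y' + (q(x)/x^2) y = 0:
  p(x) = 5/4,  q(x) = -3x^2 - 4x - 21/8.
Indicial equation: r(r-1) + (5/4) r + (-21/8) = 0 -> roots r_1 = 3/2, r_2 = -7/4.
Take r = r_1 = 3/2. Let y(x) = x^r sum_{n>=0} a_n x^n with a_0 = 1.
Substitute y = x^r sum a_n x^n and match x^{r+n}. The recurrence is
  D(n) a_n - 4 a_{n-1} - 3 a_{n-2} = 0,  where D(n) = (r+n)(r+n-1) + (5/4)(r+n) + (-21/8).
  a_n = [4 a_{n-1} + 3 a_{n-2}] / D(n).
Since the indicial polynomial factors as (r - r_1)(r - r_2), D(n) = (r_1 + n - r_1)(r_1 + n - r_2) = n(n + 13/4).
Evaluating step by step (a_0 = 1):
  n = 1: D(1) = 1(1 + 13/4) = 17/4; numerator = 4(1) = 4; a_1 = (4)/(17/4) = 16/17
  n = 2: D(2) = 2(2 + 13/4) = 21/2; numerator = 4(16/17) + 3(1) = 115/17; a_2 = (115/17)/(21/2) = 230/357
  n = 3: D(3) = 3(3 + 13/4) = 75/4; numerator = 4(230/357) + 3(16/17) = 1928/357; a_3 = (1928/357)/(75/4) = 7712/26775
  n = 4: D(4) = 4(4 + 13/4) = 29; numerator = 4(7712/26775) + 3(230/357) = 82598/26775; a_4 = (82598/26775)/(29) = 82598/776475

r = 3/2; a_0 = 1; a_1 = 16/17; a_2 = 230/357; a_3 = 7712/26775; a_4 = 82598/776475


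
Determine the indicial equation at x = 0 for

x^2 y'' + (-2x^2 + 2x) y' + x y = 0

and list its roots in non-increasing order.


Divide by x^2 to reach normal form y'' + P_1(x) y' + P_2(x) y = 0 with P_1(x) = -2 + 2/x and P_2(x) = 1/x.
x = 0 is a singular point because the y'-coefficient -2 + 2/x has a pole at x = 0 and the y-coefficient 1/x has a pole at x = 0.
It is a regular singular point because x P_1(x) = p(x) = 2 - 2x and x^2 P_2(x) = q(x) = x are polynomials, hence analytic at x = 0.
p(0) = 2,  q(0) = 0.
Indicial equation: r(r-1) + p(0) r + q(0) = 0, i.e. r^2 + (p(0) - 1) r + q(0) = 0, i.e. r^2 + 1 r = 0.
Discriminant: (1)^2 - 4(0) = 1, so r = (-1 ± 1)/2.
Solving: r_1 = 0, r_2 = -1.

indicial: r^2 + 1 r = 0; roots r_1 = 0, r_2 = -1


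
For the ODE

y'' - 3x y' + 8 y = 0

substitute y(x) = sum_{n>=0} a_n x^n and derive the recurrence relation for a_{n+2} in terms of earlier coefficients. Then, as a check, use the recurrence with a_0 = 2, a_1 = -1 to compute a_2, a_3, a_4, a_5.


Substitute y = sum_n a_n x^n.
y''(x) has coefficient (n+2)(n+1) a_{n+2} at x^n;
-3 x y'(x) has coefficient -3 n a_n at x^n (shift);
8 y(x) has coefficient 8 a_n at x^n.
Matching x^n: (n+2)(n+1) a_{n+2} + (-3n + 8) a_n = 0.
Thus a_{n+2} = (3n - 8) / ((n+1)(n+2)) * a_n.

Check with a_0 = 2, a_1 = -1 (apply the recurrence for n = 0, 1, 2, 3): a_0 = 2, a_1 = -1, a_2 = -8, a_3 = 5/6, a_4 = 4/3, a_5 = 1/24.

a_(n+2) = (3n - 8) / ((n+1)(n+2)) * a_n; check: a_0 = 2, a_1 = -1, a_2 = -8, a_3 = 5/6, a_4 = 4/3, a_5 = 1/24
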